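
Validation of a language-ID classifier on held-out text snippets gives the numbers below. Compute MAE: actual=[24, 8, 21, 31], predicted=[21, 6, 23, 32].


Absolute errors: |24-21|=3, |8-6|=2, |21-23|=2, |31-32|=1
Sum = 8
MAE = 8/4 = 2

2


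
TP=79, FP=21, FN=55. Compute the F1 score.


Precision = 79/100 = 0.79
Recall = 79/134 = 0.5896
F1 = 2·P·R/(P+R) = 2·TP/(2·TP+FP+FN) = 158/(158+21+55) = 158/234 = 0.6752

0.6752


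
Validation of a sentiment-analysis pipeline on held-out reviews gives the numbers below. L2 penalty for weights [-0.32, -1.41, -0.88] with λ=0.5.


‖w‖₂² = (-0.32)² + (-1.41)² + (-0.88)²
     = 0.1024 + 1.9881 + 0.7744
     = 2.8649
λ·‖w‖₂² = 0.5·2.8649 = 1.43245

1.43245


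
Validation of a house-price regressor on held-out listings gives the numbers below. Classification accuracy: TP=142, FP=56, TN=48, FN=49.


Accuracy = (TP+TN)/(TP+TN+FP+FN)
= (142+48)/(295)
= 190/295 = 64.41%

64.41%


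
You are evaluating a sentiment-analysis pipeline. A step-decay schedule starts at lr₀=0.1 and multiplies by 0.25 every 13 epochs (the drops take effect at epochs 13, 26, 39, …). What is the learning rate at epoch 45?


n_drops = ⌊45/13⌋ = 3
lr = 0.1·0.25^3 = 0.1·0.015625 = 0.0015625

0.0015625


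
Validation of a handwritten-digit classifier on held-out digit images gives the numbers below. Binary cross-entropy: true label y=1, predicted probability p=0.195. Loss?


BCE = -[y·ln(p) + (1-y)·ln(1-p)]
= -1·ln(0.195) - 0
= -ln(0.195) = 1.6348

1.6348


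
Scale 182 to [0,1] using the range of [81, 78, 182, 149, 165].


min=78, max=182
(182-78)/(182-78) = 104/104 = 1.0

1.0


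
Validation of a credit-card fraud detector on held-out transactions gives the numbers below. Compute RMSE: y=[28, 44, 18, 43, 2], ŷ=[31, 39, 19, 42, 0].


MSE = 40/5 = 8
RMSE = √(40/5) = 2.8284

2.8284


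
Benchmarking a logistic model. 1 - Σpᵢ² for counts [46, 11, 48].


Probabilities: [46/105, 11/105, 48/105] ≈ [0.4381, 0.1048, 0.4571]
Σpᵢ² = (2116 + 121 + 2304)/105² = 4541/11025
Gini = 1 - Σpᵢ² = 1 - 4541/11025 = 0.5881

0.5881


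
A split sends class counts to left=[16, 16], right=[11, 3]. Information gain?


Parent = [27, 19], H_parent = 0.9781
H_left = 1 (n=32), H_right = 0.7496 (n=14)
H_children = (32/46)·1 + (14/46)·0.7496 = 0.9238
IG = 0.9781 - 0.9238 = 0.0543

0.0543


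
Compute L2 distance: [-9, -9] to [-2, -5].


d = √((-9+ 2)² + (-9+ 5)²)
  = √(49 + 16)
  = √65 = 8.0623

8.0623


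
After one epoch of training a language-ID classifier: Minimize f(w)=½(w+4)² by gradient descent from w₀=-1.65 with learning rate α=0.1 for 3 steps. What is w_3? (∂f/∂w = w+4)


step 1: grad = -1.65+4 = 2.35; w = -1.65 - 0.1·(2.35) = -1.885
step 2: grad = -1.885+4 = 2.115; w = -1.885 - 0.1·(2.115) = -2.0965
step 3: grad = -2.0965+4 = 1.9035; w = -2.0965 - 0.1·(1.9035) = -2.28685

-2.28685


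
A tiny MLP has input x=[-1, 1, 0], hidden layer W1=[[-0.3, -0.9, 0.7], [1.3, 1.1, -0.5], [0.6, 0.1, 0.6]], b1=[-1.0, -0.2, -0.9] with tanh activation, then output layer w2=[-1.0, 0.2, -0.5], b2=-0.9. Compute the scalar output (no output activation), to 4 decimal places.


z1[0] = (-0.3)·(-1) + (-0.9)·(1) + (0.7)·(0) - 1.0 = -1.6
z1[1] = (1.3)·(-1) + (1.1)·(1) + (-0.5)·(0) - 0.2 = -0.4
z1[2] = (0.6)·(-1) + (0.1)·(1) + (0.6)·(0) - 0.9 = -1.4
h = tanh(z1) = [-0.9217, -0.3799, -0.8854]
output = (-1.0)·(-0.9217) + (0.2)·(-0.3799) + (-0.5)·(-0.8854) - 0.9 = 0.3884

0.3884


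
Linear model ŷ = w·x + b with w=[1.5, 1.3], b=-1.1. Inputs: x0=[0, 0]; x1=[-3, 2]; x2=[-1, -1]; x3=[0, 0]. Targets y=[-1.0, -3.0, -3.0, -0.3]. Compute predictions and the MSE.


ŷ0 = (1.5)·(0) + (1.3)·(0) - 1.1 = -1.1
ŷ1 = (1.5)·(-3) + (1.3)·(2) - 1.1 = -3.0
ŷ2 = (1.5)·(-1) + (1.3)·(-1) - 1.1 = -3.9
ŷ3 = (1.5)·(0) + (1.3)·(0) - 1.1 = -1.1
errors² = [0.01, 0.0, 0.81, 0.64]
MSE = 1.4600/4 = 0.365

0.365


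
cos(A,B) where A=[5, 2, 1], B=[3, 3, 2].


A·B = 5·3 + 2·3 + 1·2 = 23
‖A‖ = √30 = 5.4772, ‖B‖ = √22 = 4.6904
cos = 23/(√30·√22) = 23/√660 = 0.8953

0.8953


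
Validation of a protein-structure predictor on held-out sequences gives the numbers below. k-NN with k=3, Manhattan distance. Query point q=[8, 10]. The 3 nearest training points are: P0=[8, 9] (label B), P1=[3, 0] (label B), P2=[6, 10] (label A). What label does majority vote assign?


d(q,P0) = 1  (label B)
d(q,P1) = 15  (label B)
d(q,P2) = 2  (label A)
Votes: A=1, B=2
Majority → B

B


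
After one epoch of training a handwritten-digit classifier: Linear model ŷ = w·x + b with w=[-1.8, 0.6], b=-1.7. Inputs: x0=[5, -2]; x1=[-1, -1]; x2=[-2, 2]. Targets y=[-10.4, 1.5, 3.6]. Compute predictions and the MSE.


ŷ0 = (-1.8)·(5) + (0.6)·(-2) - 1.7 = -11.9
ŷ1 = (-1.8)·(-1) + (0.6)·(-1) - 1.7 = -0.5
ŷ2 = (-1.8)·(-2) + (0.6)·(2) - 1.7 = 3.1
errors² = [2.25, 4.0, 0.25]
MSE = 6.5000/3 = 2.1667

2.1667


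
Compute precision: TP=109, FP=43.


Precision = TP/(TP+FP)
= 109/(109+43)
= 109/152 = 71.71%

71.71%


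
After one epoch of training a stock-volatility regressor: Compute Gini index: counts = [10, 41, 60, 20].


Probabilities: [10/131, 41/131, 60/131, 20/131] ≈ [0.0763, 0.313, 0.458, 0.1527]
Σpᵢ² = (100 + 1681 + 3600 + 400)/131² = 5781/17161
Gini = 1 - Σpᵢ² = 1 - 5781/17161 = 0.6631

0.6631


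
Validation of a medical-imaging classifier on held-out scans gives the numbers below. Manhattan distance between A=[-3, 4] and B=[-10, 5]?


d = |-3+ 10| + |4-5|
  = 7 + 1
  = 8

8


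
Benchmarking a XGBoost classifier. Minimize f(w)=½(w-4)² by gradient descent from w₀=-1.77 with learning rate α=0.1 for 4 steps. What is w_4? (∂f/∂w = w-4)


step 1: grad = -1.77-4 = -5.77; w = -1.77 - 0.1·(-5.77) = -1.193
step 2: grad = -1.193-4 = -5.193; w = -1.193 - 0.1·(-5.193) = -0.6737
step 3: grad = -0.6737-4 = -4.6737; w = -0.6737 - 0.1·(-4.6737) = -0.20633
step 4: grad = -0.20633-4 = -4.20633; w = -0.20633 - 0.1·(-4.20633) = 0.214303

0.214303


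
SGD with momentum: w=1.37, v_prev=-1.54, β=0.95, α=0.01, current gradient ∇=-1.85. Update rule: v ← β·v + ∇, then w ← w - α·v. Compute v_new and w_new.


v_new = 0.95·-1.54 - 1.85 = -1.463 - 1.85 = -3.313
w_new = 1.37 - 0.01·-3.313 = 1.37 + 0.03313 = 1.40313

v_new=-3.313, w_new=1.40313


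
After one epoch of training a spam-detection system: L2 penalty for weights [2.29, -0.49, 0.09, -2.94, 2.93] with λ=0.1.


‖w‖₂² = (2.29)² + (-0.49)² + (0.09)² + (-2.94)² + (2.93)²
     = 5.2441 + 0.2401 + 0.0081 + 8.6436 + 8.5849
     = 22.7208
λ·‖w‖₂² = 0.1·22.7208 = 2.27208

2.27208


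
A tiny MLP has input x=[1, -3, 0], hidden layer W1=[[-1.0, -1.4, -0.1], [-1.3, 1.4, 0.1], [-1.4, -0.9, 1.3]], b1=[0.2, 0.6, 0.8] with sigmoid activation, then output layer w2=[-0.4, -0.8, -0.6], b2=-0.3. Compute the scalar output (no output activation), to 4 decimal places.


z1[0] = (-1.0)·(1) + (-1.4)·(-3) + (-0.1)·(0) + 0.2 = 3.4
z1[1] = (-1.3)·(1) + (1.4)·(-3) + (0.1)·(0) + 0.6 = -4.9
z1[2] = (-1.4)·(1) + (-0.9)·(-3) + (1.3)·(0) + 0.8 = 2.1
h = sigmoid(z1) = [0.9677, 0.0074, 0.8909]
output = (-0.4)·(0.9677) + (-0.8)·(0.0074) + (-0.6)·(0.8909) - 0.3 = -1.2275

-1.2275


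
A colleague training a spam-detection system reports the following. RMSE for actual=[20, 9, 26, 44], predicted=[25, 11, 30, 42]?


MSE = 49/4 = 12.25
RMSE = √(49/4) = 3.5

3.5


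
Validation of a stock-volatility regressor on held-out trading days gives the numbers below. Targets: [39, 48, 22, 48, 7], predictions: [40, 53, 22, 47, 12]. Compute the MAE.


Absolute errors: |39-40|=1, |48-53|=5, |22-22|=0, |48-47|=1, |7-12|=5
Sum = 12
MAE = 12/5 = 12/5

12/5


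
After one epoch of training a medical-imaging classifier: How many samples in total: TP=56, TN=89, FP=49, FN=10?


Total = TP + TN + FP + FN
= 56 + 89 + 49 + 10
= 204
(Predicted positive: 105, predicted negative: 99)

204


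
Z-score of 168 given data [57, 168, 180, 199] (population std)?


μ = 151, σ = 55.385
z = (168 - 151)/55.385 = 0.3069

0.3069


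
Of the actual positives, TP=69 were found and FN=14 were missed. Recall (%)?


Recall = TP/(TP+FN)
= 69/(69+14)
= 69/83 = 83.13%

83.13%


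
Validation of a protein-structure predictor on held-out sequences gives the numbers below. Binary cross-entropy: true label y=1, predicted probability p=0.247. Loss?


BCE = -[y·ln(p) + (1-y)·ln(1-p)]
= -1·ln(0.247) - 0
= -ln(0.247) = 1.3984

1.3984


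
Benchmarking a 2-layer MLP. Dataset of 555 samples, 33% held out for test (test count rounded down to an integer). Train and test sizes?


Test = ⌊555·33/100⌋ = 183
Train = 555 - 183 = 372

Train: 372, Test: 183


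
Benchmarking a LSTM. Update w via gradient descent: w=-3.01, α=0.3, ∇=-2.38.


w_new = w - α·∇
= -3.01 - 0.3·-2.38
= -3.01 + 0.714
= -2.296

-2.296


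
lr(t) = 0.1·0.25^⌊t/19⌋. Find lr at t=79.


n_drops = ⌊79/19⌋ = 4
lr = 0.1·0.25^4 = 0.1·0.00390625 = 0.000390625

0.000390625


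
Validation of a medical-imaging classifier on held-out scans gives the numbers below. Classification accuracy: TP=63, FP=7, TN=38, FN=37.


Accuracy = (TP+TN)/(TP+TN+FP+FN)
= (63+38)/(145)
= 101/145 = 69.66%

69.66%


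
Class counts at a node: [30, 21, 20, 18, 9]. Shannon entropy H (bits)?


Probabilities: [30/98, 21/98, 20/98, 18/98, 9/98] ≈ [0.3061, 0.2143, 0.2041, 0.1837, 0.0918]
H = -((30/98)·log₂(30/98) + (21/98)·log₂(21/98) + (20/98)·log₂(20/98) + (18/98)·log₂(18/98) + (9/98)·log₂(9/98))
  = 2.2323 bits

2.2323 bits


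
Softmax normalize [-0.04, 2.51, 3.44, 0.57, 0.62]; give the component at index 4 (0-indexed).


Exponentials: e^-0.04=0.9608, e^2.51=12.3049, e^3.44=31.187, e^0.57=1.7683, e^0.62=1.8589
Sum = 48.0799
Softmax = [0.02, 0.2559, 0.6486, 0.0368, 0.0387]
p[4] = 1.8589/48.0799 = 0.0387

0.0387


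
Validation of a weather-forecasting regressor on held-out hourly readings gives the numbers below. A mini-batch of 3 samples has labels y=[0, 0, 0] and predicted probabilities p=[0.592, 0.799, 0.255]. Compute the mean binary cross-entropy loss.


L[0] = -ln(1-0.592) = -ln(0.408) = 0.8965
L[1] = -ln(1-0.799) = -ln(0.201) = 1.6045
L[2] = -ln(1-0.255) = -ln(0.745) = 0.2944
mean = (0.8965 + 1.6045 + 0.2944)/3 = 0.9318

0.9318


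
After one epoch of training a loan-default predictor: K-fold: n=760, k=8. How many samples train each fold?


Fold size = 760/8 = 95
Training per fold = 760 - 95 = 665

665


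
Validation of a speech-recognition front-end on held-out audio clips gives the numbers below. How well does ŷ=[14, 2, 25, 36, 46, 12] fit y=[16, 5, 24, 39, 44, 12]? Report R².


ȳ = 23.3333
SS_res = Σ(y-ŷ)² = 27
SS_tot = Σ(y-ȳ)² = 1191.33
R² = 1 - SS_res/SS_tot = 1 - 0.0227 = 0.9773

0.9773


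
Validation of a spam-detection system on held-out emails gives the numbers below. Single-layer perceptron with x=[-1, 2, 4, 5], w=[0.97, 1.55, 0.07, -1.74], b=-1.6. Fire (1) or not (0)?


z = (-1)·(0.97) + (2)·(1.55) + (4)·(0.07) + (5)·(-1.74) - 1.6
  = -7.89
step(z) = 0 (z<0)

0


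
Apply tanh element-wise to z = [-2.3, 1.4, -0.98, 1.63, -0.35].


tanh(-2.3) = -0.9801
tanh(1.4) = 0.8854
tanh(-0.98) = -0.7531
tanh(1.63) = 0.9261
tanh(-0.35) = -0.3364
result = [-0.9801, 0.8854, -0.7531, 0.9261, -0.3364]

[-0.9801, 0.8854, -0.7531, 0.9261, -0.3364]


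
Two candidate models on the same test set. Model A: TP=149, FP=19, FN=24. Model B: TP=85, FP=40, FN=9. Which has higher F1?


Model A: P=149/168=0.8869, R=149/173=0.8613, F1=2PR/(P+R)=2TP/(2TP+FP+FN)=298/341=0.8739
Model B: P=85/125=0.68, R=85/94=0.9043, F1=2PR/(P+R)=2TP/(2TP+FP+FN)=170/219=0.7763
0.8739 > 0.7763 → Model A

Model A


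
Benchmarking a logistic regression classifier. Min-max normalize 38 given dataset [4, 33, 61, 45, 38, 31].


min=4, max=61
(38-4)/(61-4) = 34/57 = 0.5965

0.5965


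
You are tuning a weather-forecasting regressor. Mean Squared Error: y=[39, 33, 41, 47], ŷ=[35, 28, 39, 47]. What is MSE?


Squared errors: (39-35)²=16, (33-28)²=25, (41-39)²=4, (47-47)²=0
Sum = 45
MSE = 45/4 = 45/4

45/4


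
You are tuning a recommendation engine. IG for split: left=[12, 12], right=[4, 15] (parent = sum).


Parent = [16, 27], H_parent = 0.9523
H_left = 1 (n=24), H_right = 0.7425 (n=19)
H_children = (24/43)·1 + (19/43)·0.7425 = 0.8862
IG = 0.9523 - 0.8862 = 0.0661

0.0661


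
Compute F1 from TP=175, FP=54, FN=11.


Precision = 175/229 = 0.7642
Recall = 175/186 = 0.9409
F1 = 2·P·R/(P+R) = 2·TP/(2·TP+FP+FN) = 350/(350+54+11) = 350/415 = 0.8434

0.8434


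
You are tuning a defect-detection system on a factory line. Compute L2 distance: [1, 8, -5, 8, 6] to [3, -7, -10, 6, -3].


d = √((1-3)² + (8+ 7)² + (-5+ 10)² + (8-6)² + (6+ 3)²)
  = √(4 + 225 + 25 + 4 + 81)
  = √339 = 18.412

18.412


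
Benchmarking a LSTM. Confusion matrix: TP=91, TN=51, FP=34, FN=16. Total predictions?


Total = TP + TN + FP + FN
= 91 + 51 + 34 + 16
= 192
(Predicted positive: 125, predicted negative: 67)

192


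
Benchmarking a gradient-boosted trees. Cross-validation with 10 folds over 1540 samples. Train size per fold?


Fold size = 1540/10 = 154
Training per fold = 1540 - 154 = 1386

1386


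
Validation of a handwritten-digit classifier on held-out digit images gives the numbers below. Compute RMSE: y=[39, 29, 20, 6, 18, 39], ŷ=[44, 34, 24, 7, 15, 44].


MSE = 101/6 = 16.8333
RMSE = √(101/6) = 4.1028

4.1028


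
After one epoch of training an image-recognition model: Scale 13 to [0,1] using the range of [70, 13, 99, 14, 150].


min=13, max=150
(13-13)/(150-13) = 0/137 = 0.0

0.0


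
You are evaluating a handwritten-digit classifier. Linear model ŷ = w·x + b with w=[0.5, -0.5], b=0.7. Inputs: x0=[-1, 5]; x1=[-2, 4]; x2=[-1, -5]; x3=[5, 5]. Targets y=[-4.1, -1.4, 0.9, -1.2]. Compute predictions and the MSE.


ŷ0 = (0.5)·(-1) + (-0.5)·(5) + 0.7 = -2.3
ŷ1 = (0.5)·(-2) + (-0.5)·(4) + 0.7 = -2.3
ŷ2 = (0.5)·(-1) + (-0.5)·(-5) + 0.7 = 2.7
ŷ3 = (0.5)·(5) + (-0.5)·(5) + 0.7 = 0.7
errors² = [3.24, 0.81, 3.24, 3.61]
MSE = 10.9000/4 = 2.725

2.725


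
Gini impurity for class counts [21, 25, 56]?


Probabilities: [21/102, 25/102, 56/102] ≈ [0.2059, 0.2451, 0.549]
Σpᵢ² = (441 + 625 + 3136)/102² = 4202/10404
Gini = 1 - Σpᵢ² = 1 - 4202/10404 = 0.5961

0.5961


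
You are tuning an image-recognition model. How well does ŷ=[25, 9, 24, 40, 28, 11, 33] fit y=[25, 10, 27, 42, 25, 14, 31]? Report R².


ȳ = 24.8571
SS_res = Σ(y-ŷ)² = 36
SS_tot = Σ(y-ȳ)² = 674.86
R² = 1 - SS_res/SS_tot = 1 - 0.0533 = 0.9467

0.9467


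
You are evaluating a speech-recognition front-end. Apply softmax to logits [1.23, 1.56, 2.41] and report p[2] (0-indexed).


Exponentials: e^1.23=3.4212, e^1.56=4.7588, e^2.41=11.134
Sum = 19.314
Softmax = [0.1771, 0.2464, 0.5765]
p[2] = 11.134/19.314 = 0.5765

0.5765


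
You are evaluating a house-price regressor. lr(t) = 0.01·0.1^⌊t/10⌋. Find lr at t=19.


n_drops = ⌊19/10⌋ = 1
lr = 0.01·0.1^1 = 0.01·0.1 = 0.001

0.001


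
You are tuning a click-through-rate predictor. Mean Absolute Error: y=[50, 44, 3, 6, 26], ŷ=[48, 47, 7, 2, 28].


Absolute errors: |50-48|=2, |44-47|=3, |3-7|=4, |6-2|=4, |26-28|=2
Sum = 15
MAE = 15/5 = 3

3


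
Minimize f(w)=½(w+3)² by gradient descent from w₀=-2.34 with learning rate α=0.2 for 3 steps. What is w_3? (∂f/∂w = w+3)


step 1: grad = -2.34+3 = 0.66; w = -2.34 - 0.2·(0.66) = -2.472
step 2: grad = -2.472+3 = 0.528; w = -2.472 - 0.2·(0.528) = -2.5776
step 3: grad = -2.5776+3 = 0.4224; w = -2.5776 - 0.2·(0.4224) = -2.66208

-2.66208


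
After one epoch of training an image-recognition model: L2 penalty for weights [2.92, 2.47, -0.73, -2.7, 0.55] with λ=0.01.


‖w‖₂² = (2.92)² + (2.47)² + (-0.73)² + (-2.7)² + (0.55)²
     = 8.5264 + 6.1009 + 0.5329 + 7.29 + 0.3025
     = 22.7527
λ·‖w‖₂² = 0.01·22.7527 = 0.227527

0.227527


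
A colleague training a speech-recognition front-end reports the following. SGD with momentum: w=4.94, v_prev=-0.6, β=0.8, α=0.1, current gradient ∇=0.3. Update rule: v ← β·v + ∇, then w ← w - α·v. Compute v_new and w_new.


v_new = 0.8·-0.6 + 0.3 = -0.48 + 0.3 = -0.18
w_new = 4.94 - 0.1·-0.18 = 4.94 + 0.018 = 4.958

v_new=-0.18, w_new=4.958


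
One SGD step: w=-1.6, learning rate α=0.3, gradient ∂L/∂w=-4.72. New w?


w_new = w - α·∇
= -1.6 - 0.3·-4.72
= -1.6 + 1.416
= -0.184

-0.184


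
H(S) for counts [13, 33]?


Probabilities: [13/46, 33/46] ≈ [0.2826, 0.7174]
H = -((13/46)·log₂(13/46) + (33/46)·log₂(33/46))
  = 0.859 bits

0.859 bits


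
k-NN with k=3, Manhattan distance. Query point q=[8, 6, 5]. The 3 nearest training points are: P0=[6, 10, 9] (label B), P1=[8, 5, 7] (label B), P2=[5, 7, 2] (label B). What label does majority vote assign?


d(q,P0) = 10  (label B)
d(q,P1) = 3  (label B)
d(q,P2) = 7  (label B)
Votes: A=0, B=3
Majority → B

B


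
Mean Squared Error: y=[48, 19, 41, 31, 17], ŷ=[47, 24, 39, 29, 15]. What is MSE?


Squared errors: (48-47)²=1, (19-24)²=25, (41-39)²=4, (31-29)²=4, (17-15)²=4
Sum = 38
MSE = 38/5 = 38/5

38/5


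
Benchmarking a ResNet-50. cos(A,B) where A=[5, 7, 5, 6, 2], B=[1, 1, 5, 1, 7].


A·B = 5·1 + 7·1 + 5·5 + 6·1 + 2·7 = 57
‖A‖ = √139 = 11.7898, ‖B‖ = √77 = 8.775
cos = 57/(√139·√77) = 57/√10703 = 0.551

0.551


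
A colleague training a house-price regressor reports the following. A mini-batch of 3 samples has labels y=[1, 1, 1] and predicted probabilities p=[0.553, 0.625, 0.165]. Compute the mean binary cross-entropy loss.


L[0] = -ln(0.553) = 0.5924
L[1] = -ln(0.625) = 0.47
L[2] = -ln(0.165) = 1.8018
mean = (0.5924 + 0.47 + 1.8018)/3 = 0.9547

0.9547


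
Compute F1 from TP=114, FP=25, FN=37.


Precision = 114/139 = 0.8201
Recall = 114/151 = 0.755
F1 = 2·P·R/(P+R) = 2·TP/(2·TP+FP+FN) = 228/(228+25+37) = 228/290 = 0.7862

0.7862


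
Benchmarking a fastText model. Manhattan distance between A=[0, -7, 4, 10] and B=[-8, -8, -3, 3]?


d = |0+ 8| + |-7+ 8| + |4+ 3| + |10-3|
  = 8 + 1 + 7 + 7
  = 23

23


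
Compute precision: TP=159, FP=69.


Precision = TP/(TP+FP)
= 159/(159+69)
= 159/228 = 69.74%

69.74%


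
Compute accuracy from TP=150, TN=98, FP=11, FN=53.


Accuracy = (TP+TN)/(TP+TN+FP+FN)
= (150+98)/(312)
= 248/312 = 79.49%

79.49%


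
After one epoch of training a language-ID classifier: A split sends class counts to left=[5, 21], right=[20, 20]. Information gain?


Parent = [25, 41], H_parent = 0.9572
H_left = 0.7063 (n=26), H_right = 1 (n=40)
H_children = (26/66)·0.7063 + (40/66)·1 = 0.8843
IG = 0.9572 - 0.8843 = 0.0729

0.0729


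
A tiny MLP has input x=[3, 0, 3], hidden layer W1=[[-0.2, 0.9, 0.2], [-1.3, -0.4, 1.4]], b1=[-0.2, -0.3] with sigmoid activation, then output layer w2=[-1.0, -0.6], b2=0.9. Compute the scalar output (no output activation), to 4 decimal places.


z1[0] = (-0.2)·(3) + (0.9)·(0) + (0.2)·(3) - 0.2 = -0.2
z1[1] = (-1.3)·(3) + (-0.4)·(0) + (1.4)·(3) - 0.3 = 0.0
h = sigmoid(z1) = [0.4502, 0.5]
output = (-1.0)·(0.4502) + (-0.6)·(0.5) + 0.9 = 0.1498

0.1498


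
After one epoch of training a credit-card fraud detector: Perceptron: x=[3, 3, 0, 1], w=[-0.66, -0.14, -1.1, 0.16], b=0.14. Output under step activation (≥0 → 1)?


z = (3)·(-0.66) + (3)·(-0.14) + (0)·(-1.1) + (1)·(0.16) + 0.14
  = -2.1
step(z) = 0 (z<0)

0


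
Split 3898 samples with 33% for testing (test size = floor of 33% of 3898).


Test = ⌊3898·33/100⌋ = 1286
Train = 3898 - 1286 = 2612

Train: 2612, Test: 1286


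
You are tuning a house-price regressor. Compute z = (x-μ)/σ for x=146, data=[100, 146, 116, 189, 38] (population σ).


μ = 117.8, σ = 50.1055
z = (146 - 117.8)/50.1055 = 0.5628

0.5628


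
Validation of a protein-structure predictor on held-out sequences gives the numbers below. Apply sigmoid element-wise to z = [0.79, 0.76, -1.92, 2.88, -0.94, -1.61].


σ(0.79) = 1/(1+e^-0.79) = 0.6878
σ(0.76) = 1/(1+e^-0.76) = 0.6814
σ(-1.92) = 1/(1+e^1.92) = 0.1279
σ(2.88) = 1/(1+e^-2.88) = 0.9468
σ(-0.94) = 1/(1+e^0.94) = 0.2809
σ(-1.61) = 1/(1+e^1.61) = 0.1666
result = [0.6878, 0.6814, 0.1279, 0.9468, 0.2809, 0.1666]

[0.6878, 0.6814, 0.1279, 0.9468, 0.2809, 0.1666]


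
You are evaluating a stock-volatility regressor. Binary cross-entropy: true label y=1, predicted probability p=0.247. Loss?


BCE = -[y·ln(p) + (1-y)·ln(1-p)]
= -1·ln(0.247) - 0
= -ln(0.247) = 1.3984

1.3984


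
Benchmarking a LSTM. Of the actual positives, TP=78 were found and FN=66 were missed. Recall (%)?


Recall = TP/(TP+FN)
= 78/(78+66)
= 78/144 = 54.17%

54.17%


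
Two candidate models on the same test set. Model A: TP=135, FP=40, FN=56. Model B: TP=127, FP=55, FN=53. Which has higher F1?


Model A: P=135/175=0.7714, R=135/191=0.7068, F1=2PR/(P+R)=2TP/(2TP+FP+FN)=270/366=0.7377
Model B: P=127/182=0.6978, R=127/180=0.7056, F1=2PR/(P+R)=2TP/(2TP+FP+FN)=254/362=0.7017
0.7377 > 0.7017 → Model A

Model A


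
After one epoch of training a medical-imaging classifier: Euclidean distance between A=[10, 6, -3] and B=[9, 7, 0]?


d = √((10-9)² + (6-7)² + (-3-0)²)
  = √(1 + 1 + 9)
  = √11 = 3.3166

3.3166


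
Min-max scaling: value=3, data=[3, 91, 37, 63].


min=3, max=91
(3-3)/(91-3) = 0/88 = 0.0

0.0


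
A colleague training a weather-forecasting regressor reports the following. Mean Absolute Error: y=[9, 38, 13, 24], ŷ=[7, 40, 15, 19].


Absolute errors: |9-7|=2, |38-40|=2, |13-15|=2, |24-19|=5
Sum = 11
MAE = 11/4 = 11/4

11/4


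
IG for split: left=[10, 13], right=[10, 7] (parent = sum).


Parent = [20, 20], H_parent = 1
H_left = 0.9877 (n=23), H_right = 0.9774 (n=17)
H_children = (23/40)·0.9877 + (17/40)·0.9774 = 0.9833
IG = 1 - 0.9833 = 0.0167

0.0167


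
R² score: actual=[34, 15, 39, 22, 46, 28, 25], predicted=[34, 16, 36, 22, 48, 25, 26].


ȳ = 29.8571
SS_res = Σ(y-ŷ)² = 24
SS_tot = Σ(y-ȳ)² = 670.86
R² = 1 - SS_res/SS_tot = 1 - 0.0358 = 0.9642

0.9642


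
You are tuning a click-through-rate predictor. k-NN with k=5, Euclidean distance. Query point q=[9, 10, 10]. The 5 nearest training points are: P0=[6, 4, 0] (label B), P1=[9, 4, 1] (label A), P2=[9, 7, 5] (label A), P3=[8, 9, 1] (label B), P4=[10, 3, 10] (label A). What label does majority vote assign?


d(q,P0) = 12.0416  (label B)
d(q,P1) = 10.8167  (label A)
d(q,P2) = 5.831  (label A)
d(q,P3) = 9.1104  (label B)
d(q,P4) = 7.0711  (label A)
Votes: A=3, B=2
Majority → A

A


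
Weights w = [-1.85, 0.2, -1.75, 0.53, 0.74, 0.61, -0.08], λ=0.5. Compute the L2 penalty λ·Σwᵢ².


‖w‖₂² = (-1.85)² + (0.2)² + (-1.75)² + (0.53)² + (0.74)² + (0.61)² + (-0.08)²
     = 3.4225 + 0.04 + 3.0625 + 0.2809 + 0.5476 + 0.3721 + 0.0064
     = 7.732
λ·‖w‖₂² = 0.5·7.732 = 3.866

3.866


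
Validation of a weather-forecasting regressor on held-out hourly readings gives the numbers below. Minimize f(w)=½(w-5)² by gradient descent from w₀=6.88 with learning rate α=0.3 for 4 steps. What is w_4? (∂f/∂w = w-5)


step 1: grad = 6.88-5 = 1.88; w = 6.88 - 0.3·(1.88) = 6.316
step 2: grad = 6.316-5 = 1.316; w = 6.316 - 0.3·(1.316) = 5.9212
step 3: grad = 5.9212-5 = 0.9212; w = 5.9212 - 0.3·(0.9212) = 5.64484
step 4: grad = 5.64484-5 = 0.64484; w = 5.64484 - 0.3·(0.64484) = 5.451388

5.451388


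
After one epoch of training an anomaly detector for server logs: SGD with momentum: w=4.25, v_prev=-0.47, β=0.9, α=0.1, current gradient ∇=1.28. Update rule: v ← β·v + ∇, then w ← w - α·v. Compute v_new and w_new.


v_new = 0.9·-0.47 + 1.28 = -0.423 + 1.28 = 0.857
w_new = 4.25 - 0.1·0.857 = 4.25 - 0.0857 = 4.1643

v_new=0.857, w_new=4.1643


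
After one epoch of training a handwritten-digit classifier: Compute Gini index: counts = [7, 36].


Probabilities: [7/43, 36/43] ≈ [0.1628, 0.8372]
Σpᵢ² = (49 + 1296)/43² = 1345/1849
Gini = 1 - Σpᵢ² = 1 - 1345/1849 = 0.2726

0.2726


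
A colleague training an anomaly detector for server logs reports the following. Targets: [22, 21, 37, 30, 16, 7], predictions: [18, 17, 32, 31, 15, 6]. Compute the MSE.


Squared errors: (22-18)²=16, (21-17)²=16, (37-32)²=25, (30-31)²=1, (16-15)²=1, (7-6)²=1
Sum = 60
MSE = 60/6 = 10

10


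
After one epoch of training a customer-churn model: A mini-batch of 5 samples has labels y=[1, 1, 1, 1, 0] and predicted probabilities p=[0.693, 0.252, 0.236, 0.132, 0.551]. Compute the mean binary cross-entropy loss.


L[0] = -ln(0.693) = 0.3667
L[1] = -ln(0.252) = 1.3783
L[2] = -ln(0.236) = 1.4439
L[3] = -ln(0.132) = 2.025
L[4] = -ln(1-0.551) = -ln(0.449) = 0.8007
mean = (0.3667 + 1.3783 + 1.4439 + 2.025 + 0.8007)/5 = 1.2029

1.2029


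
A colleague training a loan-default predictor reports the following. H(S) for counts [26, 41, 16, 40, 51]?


Probabilities: [26/174, 41/174, 16/174, 40/174, 51/174] ≈ [0.1494, 0.2356, 0.092, 0.2299, 0.2931]
H = -((26/174)·log₂(26/174) + (41/174)·log₂(41/174) + (16/174)·log₂(16/174) + (40/174)·log₂(40/174) + (51/174)·log₂(51/174))
  = 2.2243 bits

2.2243 bits


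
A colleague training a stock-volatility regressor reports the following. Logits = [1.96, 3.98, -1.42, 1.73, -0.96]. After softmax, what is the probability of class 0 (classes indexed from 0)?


Exponentials: e^1.96=7.0993, e^3.98=53.517, e^-1.42=0.2417, e^1.73=5.6407, e^-0.96=0.3829
Sum = 66.8816
Softmax = [0.1061, 0.8002, 0.0036, 0.0843, 0.0057]
p[0] = 7.0993/66.8816 = 0.1061

0.1061


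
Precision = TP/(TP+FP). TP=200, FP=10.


Precision = TP/(TP+FP)
= 200/(200+10)
= 200/210 = 95.24%

95.24%


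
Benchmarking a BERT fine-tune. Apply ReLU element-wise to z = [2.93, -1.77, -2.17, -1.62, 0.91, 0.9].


ReLU(2.93) = max(0, 2.93) = 2.93
ReLU(-1.77) = max(0, -1.77) = 0.0
ReLU(-2.17) = max(0, -2.17) = 0.0
ReLU(-1.62) = max(0, -1.62) = 0.0
ReLU(0.91) = max(0, 0.91) = 0.91
ReLU(0.9) = max(0, 0.9) = 0.9
result = [2.93, 0.0, 0.0, 0.0, 0.91, 0.9]

[2.93, 0.0, 0.0, 0.0, 0.91, 0.9]


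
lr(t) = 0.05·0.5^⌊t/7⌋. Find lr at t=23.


n_drops = ⌊23/7⌋ = 3
lr = 0.05·0.5^3 = 0.05·0.125 = 0.00625

0.00625


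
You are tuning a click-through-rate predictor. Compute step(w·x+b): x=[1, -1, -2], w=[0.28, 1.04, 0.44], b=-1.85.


z = (1)·(0.28) + (-1)·(1.04) + (-2)·(0.44) - 1.85
  = -3.49
step(z) = 0 (z<0)

0


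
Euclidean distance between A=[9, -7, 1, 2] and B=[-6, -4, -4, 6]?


d = √((9+ 6)² + (-7+ 4)² + (1+ 4)² + (2-6)²)
  = √(225 + 9 + 25 + 16)
  = √275 = 16.5831

16.5831


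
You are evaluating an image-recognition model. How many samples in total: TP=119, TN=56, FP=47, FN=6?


Total = TP + TN + FP + FN
= 119 + 56 + 47 + 6
= 228
(Predicted positive: 166, predicted negative: 62)

228


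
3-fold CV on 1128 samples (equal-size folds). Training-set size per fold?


Fold size = 1128/3 = 376
Training per fold = 1128 - 376 = 752

752


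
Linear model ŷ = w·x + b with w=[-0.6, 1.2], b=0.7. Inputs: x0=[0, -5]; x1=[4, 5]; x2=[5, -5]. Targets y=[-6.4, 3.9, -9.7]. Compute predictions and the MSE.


ŷ0 = (-0.6)·(0) + (1.2)·(-5) + 0.7 = -5.3
ŷ1 = (-0.6)·(4) + (1.2)·(5) + 0.7 = 4.3
ŷ2 = (-0.6)·(5) + (1.2)·(-5) + 0.7 = -8.3
errors² = [1.21, 0.16, 1.96]
MSE = 3.3300/3 = 1.11

1.11


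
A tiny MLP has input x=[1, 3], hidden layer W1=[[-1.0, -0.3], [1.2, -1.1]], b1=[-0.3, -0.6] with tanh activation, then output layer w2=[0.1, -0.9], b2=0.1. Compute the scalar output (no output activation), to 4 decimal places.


z1[0] = (-1.0)·(1) + (-0.3)·(3) - 0.3 = -2.2
z1[1] = (1.2)·(1) + (-1.1)·(3) - 0.6 = -2.7
h = tanh(z1) = [-0.9757, -0.991]
output = (0.1)·(-0.9757) + (-0.9)·(-0.991) + 0.1 = 0.8943

0.8943


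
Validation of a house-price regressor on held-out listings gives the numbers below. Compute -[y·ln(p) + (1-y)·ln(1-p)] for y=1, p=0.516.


BCE = -[y·ln(p) + (1-y)·ln(1-p)]
= -1·ln(0.516) - 0
= -ln(0.516) = 0.6616

0.6616


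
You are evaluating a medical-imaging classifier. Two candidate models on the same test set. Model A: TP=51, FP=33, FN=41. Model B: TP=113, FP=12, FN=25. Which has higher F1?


Model A: P=51/84=0.6071, R=51/92=0.5543, F1=2PR/(P+R)=2TP/(2TP+FP+FN)=102/176=0.5795
Model B: P=113/125=0.904, R=113/138=0.8188, F1=2PR/(P+R)=2TP/(2TP+FP+FN)=226/263=0.8593
0.5795 < 0.8593 → Model B

Model B


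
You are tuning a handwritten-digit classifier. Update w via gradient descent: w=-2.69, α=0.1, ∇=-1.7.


w_new = w - α·∇
= -2.69 - 0.1·-1.7
= -2.69 + 0.17
= -2.52

-2.52


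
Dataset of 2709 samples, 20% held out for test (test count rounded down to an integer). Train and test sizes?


Test = ⌊2709·20/100⌋ = 541
Train = 2709 - 541 = 2168

Train: 2168, Test: 541


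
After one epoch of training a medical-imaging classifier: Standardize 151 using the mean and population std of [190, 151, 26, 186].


μ = 138.25, σ = 66.5597
z = (151 - 138.25)/66.5597 = 0.1916

0.1916


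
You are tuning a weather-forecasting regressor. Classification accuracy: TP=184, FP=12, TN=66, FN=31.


Accuracy = (TP+TN)/(TP+TN+FP+FN)
= (184+66)/(293)
= 250/293 = 85.32%

85.32%


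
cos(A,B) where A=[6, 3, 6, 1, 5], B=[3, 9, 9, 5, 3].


A·B = 6·3 + 3·9 + 6·9 + 1·5 + 5·3 = 119
‖A‖ = √107 = 10.3441, ‖B‖ = √205 = 14.3178
cos = 119/(√107·√205) = 119/√21935 = 0.8035

0.8035


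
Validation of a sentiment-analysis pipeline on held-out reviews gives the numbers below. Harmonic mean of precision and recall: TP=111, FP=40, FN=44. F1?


Precision = 111/151 = 0.7351
Recall = 111/155 = 0.7161
F1 = 2·P·R/(P+R) = 2·TP/(2·TP+FP+FN) = 222/(222+40+44) = 222/306 = 0.7255

0.7255


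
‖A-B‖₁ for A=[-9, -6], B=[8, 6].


d = |-9-8| + |-6-6|
  = 17 + 12
  = 29

29


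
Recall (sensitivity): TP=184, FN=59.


Recall = TP/(TP+FN)
= 184/(184+59)
= 184/243 = 75.72%

75.72%


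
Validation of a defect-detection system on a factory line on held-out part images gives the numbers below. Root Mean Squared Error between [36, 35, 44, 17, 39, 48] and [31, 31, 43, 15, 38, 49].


MSE = 48/6 = 8
RMSE = √(48/6) = 2.8284

2.8284


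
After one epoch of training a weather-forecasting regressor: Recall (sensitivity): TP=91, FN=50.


Recall = TP/(TP+FN)
= 91/(91+50)
= 91/141 = 64.54%

64.54%


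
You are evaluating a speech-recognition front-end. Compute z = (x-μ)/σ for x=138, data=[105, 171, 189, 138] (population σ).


μ = 150.75, σ = 32.1277
z = (138 - 150.75)/32.1277 = -0.3969

-0.3969


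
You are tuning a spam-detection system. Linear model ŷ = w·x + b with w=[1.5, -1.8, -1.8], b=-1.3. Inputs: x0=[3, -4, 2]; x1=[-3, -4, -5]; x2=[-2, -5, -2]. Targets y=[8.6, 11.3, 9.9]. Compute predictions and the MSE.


ŷ0 = (1.5)·(3) + (-1.8)·(-4) + (-1.8)·(2) - 1.3 = 6.8
ŷ1 = (1.5)·(-3) + (-1.8)·(-4) + (-1.8)·(-5) - 1.3 = 10.4
ŷ2 = (1.5)·(-2) + (-1.8)·(-5) + (-1.8)·(-2) - 1.3 = 8.3
errors² = [3.24, 0.81, 2.56]
MSE = 6.6100/3 = 2.2033

2.2033


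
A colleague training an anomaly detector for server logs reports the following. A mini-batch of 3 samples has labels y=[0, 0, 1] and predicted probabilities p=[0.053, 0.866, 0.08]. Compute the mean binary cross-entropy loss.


L[0] = -ln(1-0.053) = -ln(0.947) = 0.0545
L[1] = -ln(1-0.866) = -ln(0.134) = 2.0099
L[2] = -ln(0.08) = 2.5257
mean = (0.0545 + 2.0099 + 2.5257)/3 = 1.53

1.53


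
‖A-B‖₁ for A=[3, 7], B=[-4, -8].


d = |3+ 4| + |7+ 8|
  = 7 + 15
  = 22

22


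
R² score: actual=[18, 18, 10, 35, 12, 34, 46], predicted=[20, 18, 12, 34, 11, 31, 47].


ȳ = 24.7143
SS_res = Σ(y-ŷ)² = 20
SS_tot = Σ(y-ȳ)² = 1113.43
R² = 1 - SS_res/SS_tot = 1 - 0.018 = 0.982

0.982


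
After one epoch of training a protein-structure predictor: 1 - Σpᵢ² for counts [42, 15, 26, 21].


Probabilities: [42/104, 15/104, 26/104, 21/104] ≈ [0.4038, 0.1442, 0.25, 0.2019]
Σpᵢ² = (1764 + 225 + 676 + 441)/104² = 3106/10816
Gini = 1 - Σpᵢ² = 1 - 3106/10816 = 0.7128

0.7128


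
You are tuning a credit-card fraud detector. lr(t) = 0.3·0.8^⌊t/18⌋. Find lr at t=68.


n_drops = ⌊68/18⌋ = 3
lr = 0.3·0.8^3 = 0.3·0.512 = 0.1536

0.1536


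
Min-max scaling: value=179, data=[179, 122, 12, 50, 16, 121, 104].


min=12, max=179
(179-12)/(179-12) = 167/167 = 1.0

1.0


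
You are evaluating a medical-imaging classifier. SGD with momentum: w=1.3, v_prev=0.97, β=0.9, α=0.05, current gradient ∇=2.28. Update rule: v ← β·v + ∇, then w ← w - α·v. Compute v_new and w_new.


v_new = 0.9·0.97 + 2.28 = 0.873 + 2.28 = 3.153
w_new = 1.3 - 0.05·3.153 = 1.3 - 0.15765 = 1.14235

v_new=3.153, w_new=1.14235


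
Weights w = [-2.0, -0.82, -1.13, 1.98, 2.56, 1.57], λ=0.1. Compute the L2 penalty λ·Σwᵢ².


‖w‖₂² = (-2.0)² + (-0.82)² + (-1.13)² + (1.98)² + (2.56)² + (1.57)²
     = 4 + 0.6724 + 1.2769 + 3.9204 + 6.5536 + 2.4649
     = 18.8882
λ·‖w‖₂² = 0.1·18.8882 = 1.88882

1.88882


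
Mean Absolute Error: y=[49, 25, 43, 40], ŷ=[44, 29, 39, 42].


Absolute errors: |49-44|=5, |25-29|=4, |43-39|=4, |40-42|=2
Sum = 15
MAE = 15/4 = 15/4

15/4


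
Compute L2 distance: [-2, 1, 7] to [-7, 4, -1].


d = √((-2+ 7)² + (1-4)² + (7+ 1)²)
  = √(25 + 9 + 64)
  = √98 = 9.8995

9.8995


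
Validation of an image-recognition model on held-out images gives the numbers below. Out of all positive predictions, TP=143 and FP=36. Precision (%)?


Precision = TP/(TP+FP)
= 143/(143+36)
= 143/179 = 79.89%

79.89%


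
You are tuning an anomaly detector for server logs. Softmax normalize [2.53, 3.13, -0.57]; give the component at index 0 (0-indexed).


Exponentials: e^2.53=12.5535, e^3.13=22.874, e^-0.57=0.5655
Sum = 35.993
Softmax = [0.3488, 0.6355, 0.0157]
p[0] = 12.5535/35.993 = 0.3488

0.3488


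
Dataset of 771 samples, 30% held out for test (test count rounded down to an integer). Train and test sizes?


Test = ⌊771·30/100⌋ = 231
Train = 771 - 231 = 540

Train: 540, Test: 231


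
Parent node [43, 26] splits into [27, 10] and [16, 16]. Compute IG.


Parent = [43, 26], H_parent = 0.9558
H_left = 0.8419 (n=37), H_right = 1 (n=32)
H_children = (37/69)·0.8419 + (32/69)·1 = 0.9152
IG = 0.9558 - 0.9152 = 0.0406

0.0406


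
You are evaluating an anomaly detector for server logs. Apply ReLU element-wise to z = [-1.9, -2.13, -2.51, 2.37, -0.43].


ReLU(-1.9) = max(0, -1.9) = 0.0
ReLU(-2.13) = max(0, -2.13) = 0.0
ReLU(-2.51) = max(0, -2.51) = 0.0
ReLU(2.37) = max(0, 2.37) = 2.37
ReLU(-0.43) = max(0, -0.43) = 0.0
result = [0.0, 0.0, 0.0, 2.37, 0.0]

[0.0, 0.0, 0.0, 2.37, 0.0]


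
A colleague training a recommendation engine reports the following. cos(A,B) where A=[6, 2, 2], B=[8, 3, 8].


A·B = 6·8 + 2·3 + 2·8 = 70
‖A‖ = √44 = 6.6332, ‖B‖ = √137 = 11.7047
cos = 70/(√44·√137) = 70/√6028 = 0.9016

0.9016


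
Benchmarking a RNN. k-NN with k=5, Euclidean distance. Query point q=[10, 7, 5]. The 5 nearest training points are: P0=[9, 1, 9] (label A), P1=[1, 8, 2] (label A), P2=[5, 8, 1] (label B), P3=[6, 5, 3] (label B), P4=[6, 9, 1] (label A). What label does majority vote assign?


d(q,P0) = 7.2801  (label A)
d(q,P1) = 9.5394  (label A)
d(q,P2) = 6.4807  (label B)
d(q,P3) = 4.899  (label B)
d(q,P4) = 6.0  (label A)
Votes: A=3, B=2
Majority → A

A


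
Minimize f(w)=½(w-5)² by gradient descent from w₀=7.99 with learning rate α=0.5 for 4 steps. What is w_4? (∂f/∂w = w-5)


step 1: grad = 7.99-5 = 2.99; w = 7.99 - 0.5·(2.99) = 6.495
step 2: grad = 6.495-5 = 1.495; w = 6.495 - 0.5·(1.495) = 5.7475
step 3: grad = 5.7475-5 = 0.7475; w = 5.7475 - 0.5·(0.7475) = 5.37375
step 4: grad = 5.37375-5 = 0.37375; w = 5.37375 - 0.5·(0.37375) = 5.186875

5.186875


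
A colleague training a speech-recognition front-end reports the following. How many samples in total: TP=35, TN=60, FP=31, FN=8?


Total = TP + TN + FP + FN
= 35 + 60 + 31 + 8
= 134
(Predicted positive: 66, predicted negative: 68)

134


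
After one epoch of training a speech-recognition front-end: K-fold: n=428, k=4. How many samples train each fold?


Fold size = 428/4 = 107
Training per fold = 428 - 107 = 321

321


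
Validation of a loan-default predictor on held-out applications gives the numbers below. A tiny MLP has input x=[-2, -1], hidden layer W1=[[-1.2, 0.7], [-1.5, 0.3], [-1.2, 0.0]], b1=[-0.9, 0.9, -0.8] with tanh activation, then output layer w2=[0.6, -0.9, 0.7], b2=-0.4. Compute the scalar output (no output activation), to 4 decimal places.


z1[0] = (-1.2)·(-2) + (0.7)·(-1) - 0.9 = 0.8
z1[1] = (-1.5)·(-2) + (0.3)·(-1) + 0.9 = 3.6
z1[2] = (-1.2)·(-2) + (0.0)·(-1) - 0.8 = 1.6
h = tanh(z1) = [0.664, 0.9985, 0.9217]
output = (0.6)·(0.664) + (-0.9)·(0.9985) + (0.7)·(0.9217) - 0.4 = -0.2551

-0.2551


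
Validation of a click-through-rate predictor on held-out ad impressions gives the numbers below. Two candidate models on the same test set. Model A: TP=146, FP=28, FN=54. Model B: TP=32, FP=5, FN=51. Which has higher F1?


Model A: P=146/174=0.8391, R=146/200=0.73, F1=2PR/(P+R)=2TP/(2TP+FP+FN)=292/374=0.7807
Model B: P=32/37=0.8649, R=32/83=0.3855, F1=2PR/(P+R)=2TP/(2TP+FP+FN)=64/120=0.5333
0.7807 > 0.5333 → Model A

Model A


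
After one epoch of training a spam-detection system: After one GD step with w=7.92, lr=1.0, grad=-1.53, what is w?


w_new = w - α·∇
= 7.92 - 1.0·-1.53
= 7.92 + 1.53
= 9.45

9.45


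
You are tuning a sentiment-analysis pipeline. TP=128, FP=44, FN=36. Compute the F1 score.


Precision = 128/172 = 0.7442
Recall = 128/164 = 0.7805
F1 = 2·P·R/(P+R) = 2·TP/(2·TP+FP+FN) = 256/(256+44+36) = 256/336 = 0.7619

0.7619


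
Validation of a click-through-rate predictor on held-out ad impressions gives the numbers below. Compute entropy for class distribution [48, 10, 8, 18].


Probabilities: [48/84, 10/84, 8/84, 18/84] ≈ [0.5714, 0.119, 0.0952, 0.2143]
H = -((48/84)·log₂(48/84) + (10/84)·log₂(10/84) + (8/84)·log₂(8/84) + (18/84)·log₂(18/84))
  = 1.6262 bits

1.6262 bits


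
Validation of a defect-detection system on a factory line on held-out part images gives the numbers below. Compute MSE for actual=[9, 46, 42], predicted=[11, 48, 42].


Squared errors: (9-11)²=4, (46-48)²=4, (42-42)²=0
Sum = 8
MSE = 8/3 = 8/3

8/3


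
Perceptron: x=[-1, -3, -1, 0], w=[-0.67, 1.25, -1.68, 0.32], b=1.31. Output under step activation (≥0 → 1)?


z = (-1)·(-0.67) + (-3)·(1.25) + (-1)·(-1.68) + (0)·(0.32) + 1.31
  = -0.09
step(z) = 0 (z<0)

0


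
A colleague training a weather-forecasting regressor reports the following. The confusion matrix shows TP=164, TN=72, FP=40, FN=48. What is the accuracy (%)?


Accuracy = (TP+TN)/(TP+TN+FP+FN)
= (164+72)/(324)
= 236/324 = 72.84%

72.84%


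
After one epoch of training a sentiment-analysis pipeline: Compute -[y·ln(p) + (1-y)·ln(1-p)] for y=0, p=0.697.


BCE = -[y·ln(p) + (1-y)·ln(1-p)]
= -0 - 1·ln(1-0.697)
= -ln(0.303) = 1.194

1.194


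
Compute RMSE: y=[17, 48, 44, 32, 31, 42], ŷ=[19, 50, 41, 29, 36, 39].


MSE = 60/6 = 10
RMSE = √(60/6) = 3.1623

3.1623


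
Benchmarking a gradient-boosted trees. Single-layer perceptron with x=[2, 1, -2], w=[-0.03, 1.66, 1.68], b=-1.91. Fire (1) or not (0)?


z = (2)·(-0.03) + (1)·(1.66) + (-2)·(1.68) - 1.91
  = -3.67
step(z) = 0 (z<0)

0


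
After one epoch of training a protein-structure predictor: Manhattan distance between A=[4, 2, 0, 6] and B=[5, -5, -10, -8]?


d = |4-5| + |2+ 5| + |0+ 10| + |6+ 8|
  = 1 + 7 + 10 + 14
  = 32

32
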